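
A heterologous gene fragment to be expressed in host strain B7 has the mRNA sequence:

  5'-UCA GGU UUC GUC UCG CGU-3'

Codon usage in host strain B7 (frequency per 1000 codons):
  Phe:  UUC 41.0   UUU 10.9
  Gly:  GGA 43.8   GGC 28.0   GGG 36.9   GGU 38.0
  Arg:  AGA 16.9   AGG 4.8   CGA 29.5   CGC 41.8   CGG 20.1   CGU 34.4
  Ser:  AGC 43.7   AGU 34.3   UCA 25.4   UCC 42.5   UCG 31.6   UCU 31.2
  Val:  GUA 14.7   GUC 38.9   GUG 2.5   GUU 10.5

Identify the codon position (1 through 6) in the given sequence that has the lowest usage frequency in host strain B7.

Codon 1 UCA (Ser): 25.4 per 1000.
Codon 2 GGU (Gly): 38.0 per 1000.
Codon 3 UUC (Phe): 41.0 per 1000.
Codon 4 GUC (Val): 38.9 per 1000.
Codon 5 UCG (Ser): 31.6 per 1000.
Codon 6 CGU (Arg): 34.4 per 1000.
Lowest frequency is 25.4 at codon 1.

1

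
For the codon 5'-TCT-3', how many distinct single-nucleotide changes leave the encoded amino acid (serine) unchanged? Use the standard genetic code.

3

Position 1: none → 0 synonymous.
Position 2: none → 0 synonymous.
Position 3: TCC, TCA, TCG → 3 synonymous.
Total: 0 + 0 + 3 = 3.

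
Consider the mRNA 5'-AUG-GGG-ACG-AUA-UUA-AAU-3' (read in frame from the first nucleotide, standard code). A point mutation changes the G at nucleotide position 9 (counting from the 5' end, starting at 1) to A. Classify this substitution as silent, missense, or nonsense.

silent

Position 9 falls in codon 3: ACG → Thr.
After the substitution the codon is ACA → Thr.
Both encode Thr, so the change is synonymous.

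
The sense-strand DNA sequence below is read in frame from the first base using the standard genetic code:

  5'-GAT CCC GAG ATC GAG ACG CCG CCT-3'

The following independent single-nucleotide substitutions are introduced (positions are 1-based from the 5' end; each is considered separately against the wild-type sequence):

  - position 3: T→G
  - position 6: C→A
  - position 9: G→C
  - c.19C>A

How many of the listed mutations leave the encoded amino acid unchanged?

1

Codon 1: GAT (Asp) → GAG (Glu) — missense.
Codon 2: CCC (Pro) → CCA (Pro) — synonymous.
Codon 3: GAG (Glu) → GAC (Asp) — missense.
Codon 7: CCG (Pro) → ACG (Thr) — missense.
Synonymous: 1 of 4.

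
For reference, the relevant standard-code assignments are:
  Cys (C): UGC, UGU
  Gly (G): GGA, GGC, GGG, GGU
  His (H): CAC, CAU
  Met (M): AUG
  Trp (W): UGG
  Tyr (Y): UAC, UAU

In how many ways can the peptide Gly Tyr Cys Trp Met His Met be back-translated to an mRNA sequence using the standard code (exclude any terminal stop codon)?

Gly: 4 codons.
Tyr: 2 codons.
Cys: 2 codons.
Trp: 1 codon.
Met: 1 codon.
His: 2 codons.
Met: 1 codon.
4 × 2 × 2 × 1 × 1 × 2 × 1 = 32.

32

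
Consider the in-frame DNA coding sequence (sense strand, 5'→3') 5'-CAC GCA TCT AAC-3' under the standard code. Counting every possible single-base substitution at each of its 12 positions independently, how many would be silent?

8

Codon 1 (CAC, His): 1 synonymous substitution.
Codon 2 (GCA, Ala): 3 synonymous substitutions.
Codon 3 (TCT, Ser): 3 synonymous substitutions.
Codon 4 (AAC, Asn): 1 synonymous substitution.
Total: 1 + 3 + 3 + 1 = 8.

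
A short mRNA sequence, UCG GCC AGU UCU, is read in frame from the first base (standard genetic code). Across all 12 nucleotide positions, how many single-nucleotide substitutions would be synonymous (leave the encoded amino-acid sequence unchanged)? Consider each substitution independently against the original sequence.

10

Codon 1 (UCG, Ser): 3 synonymous substitutions.
Codon 2 (GCC, Ala): 3 synonymous substitutions.
Codon 3 (AGU, Ser): 1 synonymous substitution.
Codon 4 (UCU, Ser): 3 synonymous substitutions.
Total: 3 + 3 + 1 + 3 = 10.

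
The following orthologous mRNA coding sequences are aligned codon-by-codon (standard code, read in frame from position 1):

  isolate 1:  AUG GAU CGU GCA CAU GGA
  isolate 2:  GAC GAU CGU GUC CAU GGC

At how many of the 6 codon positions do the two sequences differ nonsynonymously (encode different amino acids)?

Codon 1: AUG Met / GAC Asp — nonsynonymous.
Codon 2: GAU Asp / GAU Asp — identical.
Codon 3: CGU Arg / CGU Arg — identical.
Codon 4: GCA Ala / GUC Val — nonsynonymous.
Codon 5: CAU His / CAU His — identical.
Codon 6: GGA Gly / GGC Gly — synonymous.
Nonsynonymous differences: 2.

2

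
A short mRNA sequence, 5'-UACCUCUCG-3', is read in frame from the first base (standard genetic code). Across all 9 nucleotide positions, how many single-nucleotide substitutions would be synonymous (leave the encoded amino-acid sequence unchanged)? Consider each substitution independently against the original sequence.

Codon 1 (UAC, Tyr): 1 synonymous substitution.
Codon 2 (CUC, Leu): 3 synonymous substitutions.
Codon 3 (UCG, Ser): 3 synonymous substitutions.
Total: 1 + 3 + 3 = 7.

7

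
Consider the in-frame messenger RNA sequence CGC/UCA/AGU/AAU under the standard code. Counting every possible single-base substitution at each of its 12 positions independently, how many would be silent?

Codon 1 (CGC, Arg): 3 synonymous substitutions.
Codon 2 (UCA, Ser): 3 synonymous substitutions.
Codon 3 (AGU, Ser): 1 synonymous substitution.
Codon 4 (AAU, Asn): 1 synonymous substitution.
Total: 3 + 3 + 1 + 1 = 8.

8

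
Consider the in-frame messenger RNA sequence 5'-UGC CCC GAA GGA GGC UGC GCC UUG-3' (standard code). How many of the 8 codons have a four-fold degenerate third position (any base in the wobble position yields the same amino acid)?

Codon 1 UGC (Cys): third position 2-fold.
Codon 2 CCC (Pro): third position 4-fold.
Codon 3 GAA (Glu): third position 2-fold.
Codon 4 GGA (Gly): third position 4-fold.
Codon 5 GGC (Gly): third position 4-fold.
Codon 6 UGC (Cys): third position 2-fold.
Codon 7 GCC (Ala): third position 4-fold.
Codon 8 UUG (Leu): third position 2-fold.
Four-fold degenerate third positions: 4.

4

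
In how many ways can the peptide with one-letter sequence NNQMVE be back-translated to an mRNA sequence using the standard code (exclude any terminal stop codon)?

64

Asn: 2 codons.
Asn: 2 codons.
Gln: 2 codons.
Met: 1 codon.
Val: 4 codons.
Glu: 2 codons.
2 × 2 × 2 × 1 × 4 × 2 = 64.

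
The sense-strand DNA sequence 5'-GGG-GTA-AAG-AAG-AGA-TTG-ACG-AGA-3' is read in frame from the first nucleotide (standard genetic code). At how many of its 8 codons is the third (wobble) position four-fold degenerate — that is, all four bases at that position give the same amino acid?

3

Codon 1 GGG (Gly): third position 4-fold.
Codon 2 GTA (Val): third position 4-fold.
Codon 3 AAG (Lys): third position 2-fold.
Codon 4 AAG (Lys): third position 2-fold.
Codon 5 AGA (Arg): third position 2-fold.
Codon 6 TTG (Leu): third position 2-fold.
Codon 7 ACG (Thr): third position 4-fold.
Codon 8 AGA (Arg): third position 2-fold.
Four-fold degenerate third positions: 3.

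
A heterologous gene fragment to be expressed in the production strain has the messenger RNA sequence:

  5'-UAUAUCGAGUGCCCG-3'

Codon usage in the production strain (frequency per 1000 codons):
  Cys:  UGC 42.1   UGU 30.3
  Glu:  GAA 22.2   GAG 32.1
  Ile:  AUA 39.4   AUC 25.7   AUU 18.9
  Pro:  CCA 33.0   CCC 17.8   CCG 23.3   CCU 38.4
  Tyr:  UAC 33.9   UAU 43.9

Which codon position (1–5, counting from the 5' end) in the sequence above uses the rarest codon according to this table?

5

Codon 1 UAU (Tyr): 43.9 per 1000.
Codon 2 AUC (Ile): 25.7 per 1000.
Codon 3 GAG (Glu): 32.1 per 1000.
Codon 4 UGC (Cys): 42.1 per 1000.
Codon 5 CCG (Pro): 23.3 per 1000.
Lowest frequency is 23.3 at codon 5.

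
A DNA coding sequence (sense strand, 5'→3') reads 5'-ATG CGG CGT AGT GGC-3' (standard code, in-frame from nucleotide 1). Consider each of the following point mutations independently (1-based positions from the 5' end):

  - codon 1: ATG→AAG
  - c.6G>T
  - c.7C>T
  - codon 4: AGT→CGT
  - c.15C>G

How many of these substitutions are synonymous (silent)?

Codon 1: ATG (Met) → AAG (Lys) — missense.
Codon 2: CGG (Arg) → CGT (Arg) — synonymous.
Codon 3: CGT (Arg) → TGT (Cys) — missense.
Codon 4: AGT (Ser) → CGT (Arg) — missense.
Codon 5: GGC (Gly) → GGG (Gly) — synonymous.
Synonymous: 2 of 5.

2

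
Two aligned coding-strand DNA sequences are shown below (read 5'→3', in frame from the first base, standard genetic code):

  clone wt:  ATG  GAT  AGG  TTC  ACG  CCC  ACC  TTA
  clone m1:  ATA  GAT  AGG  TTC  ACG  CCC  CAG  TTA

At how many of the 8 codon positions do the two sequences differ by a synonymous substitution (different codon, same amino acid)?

0

Codon 1: ATG Met / ATA Ile — nonsynonymous.
Codon 2: GAT Asp / GAT Asp — identical.
Codon 3: AGG Arg / AGG Arg — identical.
Codon 4: TTC Phe / TTC Phe — identical.
Codon 5: ACG Thr / ACG Thr — identical.
Codon 6: CCC Pro / CCC Pro — identical.
Codon 7: ACC Thr / CAG Gln — nonsynonymous.
Codon 8: TTA Leu / TTA Leu — identical.
Synonymous differences: 0.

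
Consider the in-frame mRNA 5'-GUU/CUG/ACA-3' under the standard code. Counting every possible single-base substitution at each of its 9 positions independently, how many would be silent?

10

Codon 1 (GUU, Val): 3 synonymous substitutions.
Codon 2 (CUG, Leu): 4 synonymous substitutions.
Codon 3 (ACA, Thr): 3 synonymous substitutions.
Total: 3 + 4 + 3 = 10.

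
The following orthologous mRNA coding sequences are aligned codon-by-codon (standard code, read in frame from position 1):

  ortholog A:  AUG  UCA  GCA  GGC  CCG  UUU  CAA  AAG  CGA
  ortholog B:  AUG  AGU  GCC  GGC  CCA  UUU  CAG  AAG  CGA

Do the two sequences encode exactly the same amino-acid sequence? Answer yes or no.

Codon 1: AUG Met / AUG Met — identical.
Codon 2: UCA Ser / AGU Ser — synonymous.
Codon 3: GCA Ala / GCC Ala — synonymous.
Codon 4: GGC Gly / GGC Gly — identical.
Codon 5: CCG Pro / CCA Pro — synonymous.
Codon 6: UUU Phe / UUU Phe — identical.
Codon 7: CAA Gln / CAG Gln — synonymous.
Codon 8: AAG Lys / AAG Lys — identical.
Codon 9: CGA Arg / CGA Arg — identical.
Nonsynonymous differences: 0 → same protein.

yes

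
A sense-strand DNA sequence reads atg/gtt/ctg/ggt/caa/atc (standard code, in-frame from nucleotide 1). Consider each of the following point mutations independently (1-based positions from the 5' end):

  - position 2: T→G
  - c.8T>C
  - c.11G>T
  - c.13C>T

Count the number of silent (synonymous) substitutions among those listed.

0

Codon 1: ATG (Met) → AGG (Arg) — missense.
Codon 3: CTG (Leu) → CCG (Pro) — missense.
Codon 4: GGT (Gly) → GTT (Val) — missense.
Codon 5: CAA (Gln) → TAA (Stop) — nonsense.
Synonymous: 0 of 4.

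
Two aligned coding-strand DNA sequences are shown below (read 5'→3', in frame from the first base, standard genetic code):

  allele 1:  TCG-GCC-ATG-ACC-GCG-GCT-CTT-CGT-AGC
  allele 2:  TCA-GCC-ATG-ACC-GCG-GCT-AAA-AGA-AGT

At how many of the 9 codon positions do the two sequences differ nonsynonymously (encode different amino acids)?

1

Codon 1: TCG Ser / TCA Ser — synonymous.
Codon 2: GCC Ala / GCC Ala — identical.
Codon 3: ATG Met / ATG Met — identical.
Codon 4: ACC Thr / ACC Thr — identical.
Codon 5: GCG Ala / GCG Ala — identical.
Codon 6: GCT Ala / GCT Ala — identical.
Codon 7: CTT Leu / AAA Lys — nonsynonymous.
Codon 8: CGT Arg / AGA Arg — synonymous.
Codon 9: AGC Ser / AGT Ser — synonymous.
Nonsynonymous differences: 1.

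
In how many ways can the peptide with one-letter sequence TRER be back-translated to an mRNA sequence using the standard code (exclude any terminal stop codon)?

Thr: 4 codons.
Arg: 6 codons.
Glu: 2 codons.
Arg: 6 codons.
4 × 6 × 2 × 6 = 288.

288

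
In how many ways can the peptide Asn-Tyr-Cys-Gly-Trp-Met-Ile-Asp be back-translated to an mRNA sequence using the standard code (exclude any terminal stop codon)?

Asn: 2 codons.
Tyr: 2 codons.
Cys: 2 codons.
Gly: 4 codons.
Trp: 1 codon.
Met: 1 codon.
Ile: 3 codons.
Asp: 2 codons.
2 × 2 × 2 × 4 × 1 × 1 × 3 × 2 = 192.

192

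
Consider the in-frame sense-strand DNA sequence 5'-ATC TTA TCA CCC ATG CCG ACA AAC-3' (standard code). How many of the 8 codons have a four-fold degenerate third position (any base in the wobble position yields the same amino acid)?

4

Codon 1 ATC (Ile): third position 3-fold.
Codon 2 TTA (Leu): third position 2-fold.
Codon 3 TCA (Ser): third position 4-fold.
Codon 4 CCC (Pro): third position 4-fold.
Codon 5 ATG (Met): third position 1-fold.
Codon 6 CCG (Pro): third position 4-fold.
Codon 7 ACA (Thr): third position 4-fold.
Codon 8 AAC (Asn): third position 2-fold.
Four-fold degenerate third positions: 4.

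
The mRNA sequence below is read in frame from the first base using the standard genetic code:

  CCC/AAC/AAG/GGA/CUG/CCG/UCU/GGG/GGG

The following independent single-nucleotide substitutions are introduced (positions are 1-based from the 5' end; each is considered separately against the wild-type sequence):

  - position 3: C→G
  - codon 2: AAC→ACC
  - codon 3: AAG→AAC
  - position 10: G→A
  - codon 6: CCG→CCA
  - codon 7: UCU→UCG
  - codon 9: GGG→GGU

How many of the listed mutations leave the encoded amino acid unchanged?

4

Codon 1: CCC (Pro) → CCG (Pro) — synonymous.
Codon 2: AAC (Asn) → ACC (Thr) — missense.
Codon 3: AAG (Lys) → AAC (Asn) — missense.
Codon 4: GGA (Gly) → AGA (Arg) — missense.
Codon 6: CCG (Pro) → CCA (Pro) — synonymous.
Codon 7: UCU (Ser) → UCG (Ser) — synonymous.
Codon 9: GGG (Gly) → GGU (Gly) — synonymous.
Synonymous: 4 of 7.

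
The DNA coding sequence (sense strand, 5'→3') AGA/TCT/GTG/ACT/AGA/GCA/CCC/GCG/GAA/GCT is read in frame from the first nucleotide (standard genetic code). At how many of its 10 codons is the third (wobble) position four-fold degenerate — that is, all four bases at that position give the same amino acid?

7

Codon 1 AGA (Arg): third position 2-fold.
Codon 2 TCT (Ser): third position 4-fold.
Codon 3 GTG (Val): third position 4-fold.
Codon 4 ACT (Thr): third position 4-fold.
Codon 5 AGA (Arg): third position 2-fold.
Codon 6 GCA (Ala): third position 4-fold.
Codon 7 CCC (Pro): third position 4-fold.
Codon 8 GCG (Ala): third position 4-fold.
Codon 9 GAA (Glu): third position 2-fold.
Codon 10 GCT (Ala): third position 4-fold.
Four-fold degenerate third positions: 7.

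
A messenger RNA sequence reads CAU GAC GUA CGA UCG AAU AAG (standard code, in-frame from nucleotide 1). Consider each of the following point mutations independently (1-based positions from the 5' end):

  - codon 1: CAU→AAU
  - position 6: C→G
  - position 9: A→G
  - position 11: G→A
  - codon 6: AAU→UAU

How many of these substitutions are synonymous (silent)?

Codon 1: CAU (His) → AAU (Asn) — missense.
Codon 2: GAC (Asp) → GAG (Glu) — missense.
Codon 3: GUA (Val) → GUG (Val) — synonymous.
Codon 4: CGA (Arg) → CAA (Gln) — missense.
Codon 6: AAU (Asn) → UAU (Tyr) — missense.
Synonymous: 1 of 5.

1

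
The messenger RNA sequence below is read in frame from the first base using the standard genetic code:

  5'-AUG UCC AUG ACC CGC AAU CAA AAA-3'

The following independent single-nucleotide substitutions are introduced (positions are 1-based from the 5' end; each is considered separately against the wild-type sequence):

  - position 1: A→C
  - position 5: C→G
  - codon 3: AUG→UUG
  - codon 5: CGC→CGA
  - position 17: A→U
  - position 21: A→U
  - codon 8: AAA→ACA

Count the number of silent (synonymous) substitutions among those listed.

Codon 1: AUG (Met) → CUG (Leu) — missense.
Codon 2: UCC (Ser) → UGC (Cys) — missense.
Codon 3: AUG (Met) → UUG (Leu) — missense.
Codon 5: CGC (Arg) → CGA (Arg) — synonymous.
Codon 6: AAU (Asn) → AUU (Ile) — missense.
Codon 7: CAA (Gln) → CAU (His) — missense.
Codon 8: AAA (Lys) → ACA (Thr) — missense.
Synonymous: 1 of 7.

1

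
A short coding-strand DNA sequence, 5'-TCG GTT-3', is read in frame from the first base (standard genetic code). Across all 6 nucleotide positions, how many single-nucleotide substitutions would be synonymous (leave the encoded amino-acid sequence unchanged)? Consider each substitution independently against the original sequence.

6

Codon 1 (TCG, Ser): 3 synonymous substitutions.
Codon 2 (GTT, Val): 3 synonymous substitutions.
Total: 3 + 3 = 6.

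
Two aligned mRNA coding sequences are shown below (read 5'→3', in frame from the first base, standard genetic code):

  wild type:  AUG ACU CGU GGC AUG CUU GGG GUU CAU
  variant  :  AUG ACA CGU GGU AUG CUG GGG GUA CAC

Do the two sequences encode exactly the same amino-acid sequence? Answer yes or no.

Codon 1: AUG Met / AUG Met — identical.
Codon 2: ACU Thr / ACA Thr — synonymous.
Codon 3: CGU Arg / CGU Arg — identical.
Codon 4: GGC Gly / GGU Gly — synonymous.
Codon 5: AUG Met / AUG Met — identical.
Codon 6: CUU Leu / CUG Leu — synonymous.
Codon 7: GGG Gly / GGG Gly — identical.
Codon 8: GUU Val / GUA Val — synonymous.
Codon 9: CAU His / CAC His — synonymous.
Nonsynonymous differences: 0 → same protein.

yes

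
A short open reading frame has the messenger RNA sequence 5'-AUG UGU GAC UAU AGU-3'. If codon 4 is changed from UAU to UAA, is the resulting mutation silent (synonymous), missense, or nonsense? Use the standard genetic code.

nonsense

Position 12 falls in codon 4: UAU → Tyr.
After the substitution the codon is UAA → Stop.
The new codon is a stop codon, so this is a nonsense mutation.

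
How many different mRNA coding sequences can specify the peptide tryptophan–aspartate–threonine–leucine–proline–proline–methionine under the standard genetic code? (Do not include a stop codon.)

768

Trp: 1 codon.
Asp: 2 codons.
Thr: 4 codons.
Leu: 6 codons.
Pro: 4 codons.
Pro: 4 codons.
Met: 1 codon.
1 × 2 × 4 × 6 × 4 × 4 × 1 = 768.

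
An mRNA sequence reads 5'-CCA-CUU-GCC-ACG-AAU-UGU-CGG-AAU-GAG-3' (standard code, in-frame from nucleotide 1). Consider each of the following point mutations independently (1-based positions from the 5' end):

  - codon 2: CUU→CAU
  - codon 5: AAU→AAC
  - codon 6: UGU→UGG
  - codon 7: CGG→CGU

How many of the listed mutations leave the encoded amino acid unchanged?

2

Codon 2: CUU (Leu) → CAU (His) — missense.
Codon 5: AAU (Asn) → AAC (Asn) — synonymous.
Codon 6: UGU (Cys) → UGG (Trp) — missense.
Codon 7: CGG (Arg) → CGU (Arg) — synonymous.
Synonymous: 2 of 4.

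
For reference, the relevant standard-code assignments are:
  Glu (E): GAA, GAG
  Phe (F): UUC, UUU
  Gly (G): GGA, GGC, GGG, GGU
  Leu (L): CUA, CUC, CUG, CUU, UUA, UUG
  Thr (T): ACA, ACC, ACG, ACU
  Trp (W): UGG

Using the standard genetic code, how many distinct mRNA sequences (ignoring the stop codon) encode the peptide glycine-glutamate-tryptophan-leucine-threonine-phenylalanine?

384

Gly: 4 codons.
Glu: 2 codons.
Trp: 1 codon.
Leu: 6 codons.
Thr: 4 codons.
Phe: 2 codons.
4 × 2 × 1 × 6 × 4 × 2 = 384.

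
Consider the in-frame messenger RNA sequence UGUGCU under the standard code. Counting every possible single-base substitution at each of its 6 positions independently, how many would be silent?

Codon 1 (UGU, Cys): 1 synonymous substitution.
Codon 2 (GCU, Ala): 3 synonymous substitutions.
Total: 1 + 3 = 4.

4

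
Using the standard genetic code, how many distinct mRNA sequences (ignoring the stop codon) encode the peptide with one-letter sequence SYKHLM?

Ser: 6 codons.
Tyr: 2 codons.
Lys: 2 codons.
His: 2 codons.
Leu: 6 codons.
Met: 1 codon.
6 × 2 × 2 × 2 × 6 × 1 = 288.

288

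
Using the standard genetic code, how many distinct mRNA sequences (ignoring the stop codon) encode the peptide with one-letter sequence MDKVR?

Met: 1 codon.
Asp: 2 codons.
Lys: 2 codons.
Val: 4 codons.
Arg: 6 codons.
1 × 2 × 2 × 4 × 6 = 96.

96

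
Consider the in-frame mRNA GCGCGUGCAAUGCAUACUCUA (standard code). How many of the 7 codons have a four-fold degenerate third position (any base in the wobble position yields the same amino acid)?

Codon 1 GCG (Ala): third position 4-fold.
Codon 2 CGU (Arg): third position 4-fold.
Codon 3 GCA (Ala): third position 4-fold.
Codon 4 AUG (Met): third position 1-fold.
Codon 5 CAU (His): third position 2-fold.
Codon 6 ACU (Thr): third position 4-fold.
Codon 7 CUA (Leu): third position 4-fold.
Four-fold degenerate third positions: 5.

5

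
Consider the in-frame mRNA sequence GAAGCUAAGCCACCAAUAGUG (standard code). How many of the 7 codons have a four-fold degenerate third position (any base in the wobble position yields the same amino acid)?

4

Codon 1 GAA (Glu): third position 2-fold.
Codon 2 GCU (Ala): third position 4-fold.
Codon 3 AAG (Lys): third position 2-fold.
Codon 4 CCA (Pro): third position 4-fold.
Codon 5 CCA (Pro): third position 4-fold.
Codon 6 AUA (Ile): third position 3-fold.
Codon 7 GUG (Val): third position 4-fold.
Four-fold degenerate third positions: 4.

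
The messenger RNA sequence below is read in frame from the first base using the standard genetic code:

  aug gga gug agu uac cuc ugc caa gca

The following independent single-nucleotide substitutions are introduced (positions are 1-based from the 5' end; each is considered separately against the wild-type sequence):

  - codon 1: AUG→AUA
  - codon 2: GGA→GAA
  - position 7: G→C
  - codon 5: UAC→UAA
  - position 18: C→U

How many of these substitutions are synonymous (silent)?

1

Codon 1: AUG (Met) → AUA (Ile) — missense.
Codon 2: GGA (Gly) → GAA (Glu) — missense.
Codon 3: GUG (Val) → CUG (Leu) — missense.
Codon 5: UAC (Tyr) → UAA (Stop) — nonsense.
Codon 6: CUC (Leu) → CUU (Leu) — synonymous.
Synonymous: 1 of 5.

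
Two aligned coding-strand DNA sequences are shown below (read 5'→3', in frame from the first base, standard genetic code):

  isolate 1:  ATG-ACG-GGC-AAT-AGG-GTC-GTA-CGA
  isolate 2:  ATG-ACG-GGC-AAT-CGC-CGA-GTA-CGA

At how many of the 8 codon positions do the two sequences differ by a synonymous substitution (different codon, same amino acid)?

1

Codon 1: ATG Met / ATG Met — identical.
Codon 2: ACG Thr / ACG Thr — identical.
Codon 3: GGC Gly / GGC Gly — identical.
Codon 4: AAT Asn / AAT Asn — identical.
Codon 5: AGG Arg / CGC Arg — synonymous.
Codon 6: GTC Val / CGA Arg — nonsynonymous.
Codon 7: GTA Val / GTA Val — identical.
Codon 8: CGA Arg / CGA Arg — identical.
Synonymous differences: 1.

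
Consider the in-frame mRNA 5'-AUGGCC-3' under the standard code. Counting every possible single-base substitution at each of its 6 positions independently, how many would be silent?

3

Codon 1 (AUG, Met): 0 synonymous substitutions.
Codon 2 (GCC, Ala): 3 synonymous substitutions.
Total: 0 + 3 = 3.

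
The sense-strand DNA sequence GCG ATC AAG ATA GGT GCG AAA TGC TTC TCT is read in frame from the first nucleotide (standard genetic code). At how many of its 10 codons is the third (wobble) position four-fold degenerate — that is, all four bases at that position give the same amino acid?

4

Codon 1 GCG (Ala): third position 4-fold.
Codon 2 ATC (Ile): third position 3-fold.
Codon 3 AAG (Lys): third position 2-fold.
Codon 4 ATA (Ile): third position 3-fold.
Codon 5 GGT (Gly): third position 4-fold.
Codon 6 GCG (Ala): third position 4-fold.
Codon 7 AAA (Lys): third position 2-fold.
Codon 8 TGC (Cys): third position 2-fold.
Codon 9 TTC (Phe): third position 2-fold.
Codon 10 TCT (Ser): third position 4-fold.
Four-fold degenerate third positions: 4.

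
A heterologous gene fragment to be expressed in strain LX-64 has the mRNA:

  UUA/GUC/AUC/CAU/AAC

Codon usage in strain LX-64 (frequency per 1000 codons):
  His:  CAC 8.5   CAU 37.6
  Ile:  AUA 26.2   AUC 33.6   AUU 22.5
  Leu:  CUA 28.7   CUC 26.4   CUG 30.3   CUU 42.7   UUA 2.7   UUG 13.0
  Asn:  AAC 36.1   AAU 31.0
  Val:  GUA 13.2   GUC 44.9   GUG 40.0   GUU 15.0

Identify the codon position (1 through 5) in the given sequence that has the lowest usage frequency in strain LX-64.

Codon 1 UUA (Leu): 2.7 per 1000.
Codon 2 GUC (Val): 44.9 per 1000.
Codon 3 AUC (Ile): 33.6 per 1000.
Codon 4 CAU (His): 37.6 per 1000.
Codon 5 AAC (Asn): 36.1 per 1000.
Lowest frequency is 2.7 at codon 1.

1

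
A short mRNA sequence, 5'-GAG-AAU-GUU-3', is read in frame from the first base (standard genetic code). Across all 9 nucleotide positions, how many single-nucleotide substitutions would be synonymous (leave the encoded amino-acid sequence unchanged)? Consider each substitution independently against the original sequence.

5

Codon 1 (GAG, Glu): 1 synonymous substitution.
Codon 2 (AAU, Asn): 1 synonymous substitution.
Codon 3 (GUU, Val): 3 synonymous substitutions.
Total: 1 + 1 + 3 = 5.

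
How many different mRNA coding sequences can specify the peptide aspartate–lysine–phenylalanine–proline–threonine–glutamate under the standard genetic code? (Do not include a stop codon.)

256

Asp: 2 codons.
Lys: 2 codons.
Phe: 2 codons.
Pro: 4 codons.
Thr: 4 codons.
Glu: 2 codons.
2 × 2 × 2 × 4 × 4 × 2 = 256.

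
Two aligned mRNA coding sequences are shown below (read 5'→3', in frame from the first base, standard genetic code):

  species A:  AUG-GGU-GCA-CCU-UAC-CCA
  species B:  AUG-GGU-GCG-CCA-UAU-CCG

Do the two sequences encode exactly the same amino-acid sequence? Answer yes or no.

Codon 1: AUG Met / AUG Met — identical.
Codon 2: GGU Gly / GGU Gly — identical.
Codon 3: GCA Ala / GCG Ala — synonymous.
Codon 4: CCU Pro / CCA Pro — synonymous.
Codon 5: UAC Tyr / UAU Tyr — synonymous.
Codon 6: CCA Pro / CCG Pro — synonymous.
Nonsynonymous differences: 0 → same protein.

yes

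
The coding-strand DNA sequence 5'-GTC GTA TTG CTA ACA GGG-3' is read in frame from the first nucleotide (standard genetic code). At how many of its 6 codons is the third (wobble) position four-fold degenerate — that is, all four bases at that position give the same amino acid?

5

Codon 1 GTC (Val): third position 4-fold.
Codon 2 GTA (Val): third position 4-fold.
Codon 3 TTG (Leu): third position 2-fold.
Codon 4 CTA (Leu): third position 4-fold.
Codon 5 ACA (Thr): third position 4-fold.
Codon 6 GGG (Gly): third position 4-fold.
Four-fold degenerate third positions: 5.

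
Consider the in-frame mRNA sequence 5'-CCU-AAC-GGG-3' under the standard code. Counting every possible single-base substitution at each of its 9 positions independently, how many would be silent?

Codon 1 (CCU, Pro): 3 synonymous substitutions.
Codon 2 (AAC, Asn): 1 synonymous substitution.
Codon 3 (GGG, Gly): 3 synonymous substitutions.
Total: 3 + 1 + 3 = 7.

7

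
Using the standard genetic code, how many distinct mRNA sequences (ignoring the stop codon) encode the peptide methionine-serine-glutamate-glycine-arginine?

Met: 1 codon.
Ser: 6 codons.
Glu: 2 codons.
Gly: 4 codons.
Arg: 6 codons.
1 × 6 × 2 × 4 × 6 = 288.

288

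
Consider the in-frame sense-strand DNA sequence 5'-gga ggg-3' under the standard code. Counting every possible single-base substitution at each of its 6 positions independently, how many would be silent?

6

Codon 1 (GGA, Gly): 3 synonymous substitutions.
Codon 2 (GGG, Gly): 3 synonymous substitutions.
Total: 3 + 3 = 6.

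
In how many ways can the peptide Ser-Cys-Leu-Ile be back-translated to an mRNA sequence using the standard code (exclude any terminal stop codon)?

Ser: 6 codons.
Cys: 2 codons.
Leu: 6 codons.
Ile: 3 codons.
6 × 2 × 6 × 3 = 216.

216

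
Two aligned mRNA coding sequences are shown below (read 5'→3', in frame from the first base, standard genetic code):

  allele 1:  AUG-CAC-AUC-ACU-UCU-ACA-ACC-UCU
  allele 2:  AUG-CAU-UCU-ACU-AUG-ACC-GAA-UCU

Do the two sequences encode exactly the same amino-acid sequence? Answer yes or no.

Codon 1: AUG Met / AUG Met — identical.
Codon 2: CAC His / CAU His — synonymous.
Codon 3: AUC Ile / UCU Ser — nonsynonymous.
Codon 4: ACU Thr / ACU Thr — identical.
Codon 5: UCU Ser / AUG Met — nonsynonymous.
Codon 6: ACA Thr / ACC Thr — synonymous.
Codon 7: ACC Thr / GAA Glu — nonsynonymous.
Codon 8: UCU Ser / UCU Ser — identical.
Nonsynonymous differences: 3 → different protein.

no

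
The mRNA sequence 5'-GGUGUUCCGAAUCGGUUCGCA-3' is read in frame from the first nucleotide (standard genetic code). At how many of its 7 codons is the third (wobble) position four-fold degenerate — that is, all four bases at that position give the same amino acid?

5

Codon 1 GGU (Gly): third position 4-fold.
Codon 2 GUU (Val): third position 4-fold.
Codon 3 CCG (Pro): third position 4-fold.
Codon 4 AAU (Asn): third position 2-fold.
Codon 5 CGG (Arg): third position 4-fold.
Codon 6 UUC (Phe): third position 2-fold.
Codon 7 GCA (Ala): third position 4-fold.
Four-fold degenerate third positions: 5.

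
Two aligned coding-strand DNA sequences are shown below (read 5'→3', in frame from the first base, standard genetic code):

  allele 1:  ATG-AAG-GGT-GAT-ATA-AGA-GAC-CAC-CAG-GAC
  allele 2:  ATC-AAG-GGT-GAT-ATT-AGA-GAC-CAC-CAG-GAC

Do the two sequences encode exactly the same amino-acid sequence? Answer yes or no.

no

Codon 1: ATG Met / ATC Ile — nonsynonymous.
Codon 2: AAG Lys / AAG Lys — identical.
Codon 3: GGT Gly / GGT Gly — identical.
Codon 4: GAT Asp / GAT Asp — identical.
Codon 5: ATA Ile / ATT Ile — synonymous.
Codon 6: AGA Arg / AGA Arg — identical.
Codon 7: GAC Asp / GAC Asp — identical.
Codon 8: CAC His / CAC His — identical.
Codon 9: CAG Gln / CAG Gln — identical.
Codon 10: GAC Asp / GAC Asp — identical.
Nonsynonymous differences: 1 → different protein.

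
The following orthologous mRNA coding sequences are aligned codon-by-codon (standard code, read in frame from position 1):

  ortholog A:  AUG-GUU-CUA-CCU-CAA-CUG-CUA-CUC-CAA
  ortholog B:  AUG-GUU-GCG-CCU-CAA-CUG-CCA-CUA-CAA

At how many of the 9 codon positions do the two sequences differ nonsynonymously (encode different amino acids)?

2

Codon 1: AUG Met / AUG Met — identical.
Codon 2: GUU Val / GUU Val — identical.
Codon 3: CUA Leu / GCG Ala — nonsynonymous.
Codon 4: CCU Pro / CCU Pro — identical.
Codon 5: CAA Gln / CAA Gln — identical.
Codon 6: CUG Leu / CUG Leu — identical.
Codon 7: CUA Leu / CCA Pro — nonsynonymous.
Codon 8: CUC Leu / CUA Leu — synonymous.
Codon 9: CAA Gln / CAA Gln — identical.
Nonsynonymous differences: 2.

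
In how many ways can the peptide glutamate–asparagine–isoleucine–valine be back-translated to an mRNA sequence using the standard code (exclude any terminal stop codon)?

48

Glu: 2 codons.
Asn: 2 codons.
Ile: 3 codons.
Val: 4 codons.
2 × 2 × 3 × 4 = 48.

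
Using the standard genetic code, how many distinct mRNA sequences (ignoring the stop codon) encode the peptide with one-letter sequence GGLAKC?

Gly: 4 codons.
Gly: 4 codons.
Leu: 6 codons.
Ala: 4 codons.
Lys: 2 codons.
Cys: 2 codons.
4 × 4 × 6 × 4 × 2 × 2 = 1536.

1536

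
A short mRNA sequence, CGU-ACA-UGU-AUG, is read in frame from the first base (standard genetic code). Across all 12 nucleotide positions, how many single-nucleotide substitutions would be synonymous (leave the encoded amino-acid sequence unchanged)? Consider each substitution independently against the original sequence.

Codon 1 (CGU, Arg): 3 synonymous substitutions.
Codon 2 (ACA, Thr): 3 synonymous substitutions.
Codon 3 (UGU, Cys): 1 synonymous substitution.
Codon 4 (AUG, Met): 0 synonymous substitutions.
Total: 3 + 3 + 1 + 0 = 7.

7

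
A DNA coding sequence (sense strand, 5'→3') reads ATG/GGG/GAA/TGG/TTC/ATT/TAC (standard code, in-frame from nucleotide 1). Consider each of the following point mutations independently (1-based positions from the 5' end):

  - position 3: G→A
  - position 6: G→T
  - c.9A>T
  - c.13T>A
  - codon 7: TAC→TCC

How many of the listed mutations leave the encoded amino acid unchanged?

1

Codon 1: ATG (Met) → ATA (Ile) — missense.
Codon 2: GGG (Gly) → GGT (Gly) — synonymous.
Codon 3: GAA (Glu) → GAT (Asp) — missense.
Codon 5: TTC (Phe) → ATC (Ile) — missense.
Codon 7: TAC (Tyr) → TCC (Ser) — missense.
Synonymous: 1 of 5.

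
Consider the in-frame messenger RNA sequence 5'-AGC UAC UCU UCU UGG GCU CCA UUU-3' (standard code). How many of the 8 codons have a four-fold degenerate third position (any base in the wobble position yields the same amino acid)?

4

Codon 1 AGC (Ser): third position 2-fold.
Codon 2 UAC (Tyr): third position 2-fold.
Codon 3 UCU (Ser): third position 4-fold.
Codon 4 UCU (Ser): third position 4-fold.
Codon 5 UGG (Trp): third position 1-fold.
Codon 6 GCU (Ala): third position 4-fold.
Codon 7 CCA (Pro): third position 4-fold.
Codon 8 UUU (Phe): third position 2-fold.
Four-fold degenerate third positions: 4.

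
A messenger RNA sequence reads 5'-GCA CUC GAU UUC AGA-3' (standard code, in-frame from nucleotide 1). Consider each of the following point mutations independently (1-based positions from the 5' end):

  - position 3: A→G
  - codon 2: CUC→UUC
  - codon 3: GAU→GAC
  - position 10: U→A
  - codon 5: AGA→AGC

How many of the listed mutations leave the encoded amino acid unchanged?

Codon 1: GCA (Ala) → GCG (Ala) — synonymous.
Codon 2: CUC (Leu) → UUC (Phe) — missense.
Codon 3: GAU (Asp) → GAC (Asp) — synonymous.
Codon 4: UUC (Phe) → AUC (Ile) — missense.
Codon 5: AGA (Arg) → AGC (Ser) — missense.
Synonymous: 2 of 5.

2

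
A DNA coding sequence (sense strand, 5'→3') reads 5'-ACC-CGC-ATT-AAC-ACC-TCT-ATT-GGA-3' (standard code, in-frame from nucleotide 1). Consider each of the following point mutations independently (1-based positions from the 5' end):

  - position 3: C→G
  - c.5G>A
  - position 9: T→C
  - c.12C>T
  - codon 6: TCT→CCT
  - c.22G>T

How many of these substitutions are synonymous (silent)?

3

Codon 1: ACC (Thr) → ACG (Thr) — synonymous.
Codon 2: CGC (Arg) → CAC (His) — missense.
Codon 3: ATT (Ile) → ATC (Ile) — synonymous.
Codon 4: AAC (Asn) → AAT (Asn) — synonymous.
Codon 6: TCT (Ser) → CCT (Pro) — missense.
Codon 8: GGA (Gly) → TGA (Stop) — nonsense.
Synonymous: 3 of 6.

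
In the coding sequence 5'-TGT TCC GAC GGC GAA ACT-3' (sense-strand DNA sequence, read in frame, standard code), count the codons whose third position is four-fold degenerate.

Codon 1 TGT (Cys): third position 2-fold.
Codon 2 TCC (Ser): third position 4-fold.
Codon 3 GAC (Asp): third position 2-fold.
Codon 4 GGC (Gly): third position 4-fold.
Codon 5 GAA (Glu): third position 2-fold.
Codon 6 ACT (Thr): third position 4-fold.
Four-fold degenerate third positions: 3.

3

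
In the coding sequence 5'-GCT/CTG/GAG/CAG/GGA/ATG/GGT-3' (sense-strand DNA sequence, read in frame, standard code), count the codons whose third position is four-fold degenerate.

Codon 1 GCT (Ala): third position 4-fold.
Codon 2 CTG (Leu): third position 4-fold.
Codon 3 GAG (Glu): third position 2-fold.
Codon 4 CAG (Gln): third position 2-fold.
Codon 5 GGA (Gly): third position 4-fold.
Codon 6 ATG (Met): third position 1-fold.
Codon 7 GGT (Gly): third position 4-fold.
Four-fold degenerate third positions: 4.

4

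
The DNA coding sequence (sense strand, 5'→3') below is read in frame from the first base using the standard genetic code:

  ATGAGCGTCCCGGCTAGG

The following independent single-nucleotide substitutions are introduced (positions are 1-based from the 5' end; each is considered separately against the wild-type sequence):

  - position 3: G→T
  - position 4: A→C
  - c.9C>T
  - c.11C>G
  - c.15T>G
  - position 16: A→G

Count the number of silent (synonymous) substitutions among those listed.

2

Codon 1: ATG (Met) → ATT (Ile) — missense.
Codon 2: AGC (Ser) → CGC (Arg) — missense.
Codon 3: GTC (Val) → GTT (Val) — synonymous.
Codon 4: CCG (Pro) → CGG (Arg) — missense.
Codon 5: GCT (Ala) → GCG (Ala) — synonymous.
Codon 6: AGG (Arg) → GGG (Gly) — missense.
Synonymous: 2 of 6.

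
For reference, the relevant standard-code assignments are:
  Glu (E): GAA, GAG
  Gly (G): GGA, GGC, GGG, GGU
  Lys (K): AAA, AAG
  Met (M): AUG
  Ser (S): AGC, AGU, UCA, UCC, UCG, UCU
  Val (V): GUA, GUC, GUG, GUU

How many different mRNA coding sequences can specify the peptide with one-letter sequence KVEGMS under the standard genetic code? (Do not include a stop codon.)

384

Lys: 2 codons.
Val: 4 codons.
Glu: 2 codons.
Gly: 4 codons.
Met: 1 codon.
Ser: 6 codons.
2 × 4 × 2 × 4 × 1 × 6 = 384.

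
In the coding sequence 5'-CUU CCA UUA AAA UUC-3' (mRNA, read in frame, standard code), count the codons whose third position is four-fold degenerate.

Codon 1 CUU (Leu): third position 4-fold.
Codon 2 CCA (Pro): third position 4-fold.
Codon 3 UUA (Leu): third position 2-fold.
Codon 4 AAA (Lys): third position 2-fold.
Codon 5 UUC (Phe): third position 2-fold.
Four-fold degenerate third positions: 2.

2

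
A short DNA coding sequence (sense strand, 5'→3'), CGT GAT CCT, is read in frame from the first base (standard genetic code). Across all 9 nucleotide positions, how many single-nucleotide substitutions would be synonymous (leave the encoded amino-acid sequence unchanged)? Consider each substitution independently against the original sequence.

7

Codon 1 (CGT, Arg): 3 synonymous substitutions.
Codon 2 (GAT, Asp): 1 synonymous substitution.
Codon 3 (CCT, Pro): 3 synonymous substitutions.
Total: 3 + 1 + 3 = 7.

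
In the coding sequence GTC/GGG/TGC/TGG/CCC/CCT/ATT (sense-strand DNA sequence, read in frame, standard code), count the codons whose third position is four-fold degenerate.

4

Codon 1 GTC (Val): third position 4-fold.
Codon 2 GGG (Gly): third position 4-fold.
Codon 3 TGC (Cys): third position 2-fold.
Codon 4 TGG (Trp): third position 1-fold.
Codon 5 CCC (Pro): third position 4-fold.
Codon 6 CCT (Pro): third position 4-fold.
Codon 7 ATT (Ile): third position 3-fold.
Four-fold degenerate third positions: 4.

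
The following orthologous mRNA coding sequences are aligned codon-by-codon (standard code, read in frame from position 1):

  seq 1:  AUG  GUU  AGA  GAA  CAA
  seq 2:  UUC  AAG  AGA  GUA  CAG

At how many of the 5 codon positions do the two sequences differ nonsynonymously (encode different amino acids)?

Codon 1: AUG Met / UUC Phe — nonsynonymous.
Codon 2: GUU Val / AAG Lys — nonsynonymous.
Codon 3: AGA Arg / AGA Arg — identical.
Codon 4: GAA Glu / GUA Val — nonsynonymous.
Codon 5: CAA Gln / CAG Gln — synonymous.
Nonsynonymous differences: 3.

3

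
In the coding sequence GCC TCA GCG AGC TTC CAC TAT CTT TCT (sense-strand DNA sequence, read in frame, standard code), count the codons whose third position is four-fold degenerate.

Codon 1 GCC (Ala): third position 4-fold.
Codon 2 TCA (Ser): third position 4-fold.
Codon 3 GCG (Ala): third position 4-fold.
Codon 4 AGC (Ser): third position 2-fold.
Codon 5 TTC (Phe): third position 2-fold.
Codon 6 CAC (His): third position 2-fold.
Codon 7 TAT (Tyr): third position 2-fold.
Codon 8 CTT (Leu): third position 4-fold.
Codon 9 TCT (Ser): third position 4-fold.
Four-fold degenerate third positions: 5.

5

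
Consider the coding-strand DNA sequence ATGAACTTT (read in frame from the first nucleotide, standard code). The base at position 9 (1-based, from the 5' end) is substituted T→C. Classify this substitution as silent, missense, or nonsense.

silent

Position 9 falls in codon 3: TTT → Phe.
After the substitution the codon is TTC → Phe.
Both encode Phe, so the change is synonymous.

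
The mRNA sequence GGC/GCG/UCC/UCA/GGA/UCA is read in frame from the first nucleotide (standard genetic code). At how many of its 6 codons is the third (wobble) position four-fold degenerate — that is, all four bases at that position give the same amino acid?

Codon 1 GGC (Gly): third position 4-fold.
Codon 2 GCG (Ala): third position 4-fold.
Codon 3 UCC (Ser): third position 4-fold.
Codon 4 UCA (Ser): third position 4-fold.
Codon 5 GGA (Gly): third position 4-fold.
Codon 6 UCA (Ser): third position 4-fold.
Four-fold degenerate third positions: 6.

6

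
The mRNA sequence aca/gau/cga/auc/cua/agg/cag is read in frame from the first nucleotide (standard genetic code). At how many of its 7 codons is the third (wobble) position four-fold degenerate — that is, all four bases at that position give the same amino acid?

3

Codon 1 ACA (Thr): third position 4-fold.
Codon 2 GAU (Asp): third position 2-fold.
Codon 3 CGA (Arg): third position 4-fold.
Codon 4 AUC (Ile): third position 3-fold.
Codon 5 CUA (Leu): third position 4-fold.
Codon 6 AGG (Arg): third position 2-fold.
Codon 7 CAG (Gln): third position 2-fold.
Four-fold degenerate third positions: 3.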